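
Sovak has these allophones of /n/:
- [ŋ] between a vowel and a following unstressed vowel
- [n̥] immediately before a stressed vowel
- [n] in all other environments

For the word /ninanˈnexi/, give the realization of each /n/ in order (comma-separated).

Occurrence 1 (position 1): no conditioning environment matches → elsewhere allophone [n].
Occurrence 2 (position 3): between a vowel and a following unstressed vowel → [ŋ].
Occurrence 3 (position 5): no conditioning environment matches → elsewhere allophone [n].
Occurrence 4 (position 6): immediately before a stressed vowel → [n̥].

[n], [ŋ], [n], [n̥]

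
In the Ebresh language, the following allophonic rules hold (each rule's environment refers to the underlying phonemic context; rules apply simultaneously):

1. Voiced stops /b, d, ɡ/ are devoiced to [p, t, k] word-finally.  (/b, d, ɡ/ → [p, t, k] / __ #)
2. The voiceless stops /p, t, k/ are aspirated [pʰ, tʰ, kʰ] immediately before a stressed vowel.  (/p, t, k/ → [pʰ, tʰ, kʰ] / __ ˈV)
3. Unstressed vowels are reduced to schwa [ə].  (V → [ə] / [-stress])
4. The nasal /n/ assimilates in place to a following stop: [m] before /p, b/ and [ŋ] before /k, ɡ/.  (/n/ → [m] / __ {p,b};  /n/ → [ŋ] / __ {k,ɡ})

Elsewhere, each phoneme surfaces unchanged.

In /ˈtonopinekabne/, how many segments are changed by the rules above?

Segments that undergo a rule: /t/ → [tʰ] (rule 2); /o/ → [ə] (rule 3); /i/ → [ə] (rule 3); /e/ → [ə] (rule 3); /a/ → [ə] (rule 3); /e/ → [ə] (rule 3).
All other segments surface unchanged.

6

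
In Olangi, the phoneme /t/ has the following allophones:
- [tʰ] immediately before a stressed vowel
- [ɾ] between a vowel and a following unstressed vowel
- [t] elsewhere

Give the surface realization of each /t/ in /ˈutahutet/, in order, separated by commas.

Occurrence 1 (position 2): between a vowel and an unstressed vowel → [ɾ].
Occurrence 2 (position 6): between a vowel and an unstressed vowel → [ɾ].
Occurrence 3 (position 8): no conditioning environment matches → elsewhere allophone [t].

[ɾ], [ɾ], [t]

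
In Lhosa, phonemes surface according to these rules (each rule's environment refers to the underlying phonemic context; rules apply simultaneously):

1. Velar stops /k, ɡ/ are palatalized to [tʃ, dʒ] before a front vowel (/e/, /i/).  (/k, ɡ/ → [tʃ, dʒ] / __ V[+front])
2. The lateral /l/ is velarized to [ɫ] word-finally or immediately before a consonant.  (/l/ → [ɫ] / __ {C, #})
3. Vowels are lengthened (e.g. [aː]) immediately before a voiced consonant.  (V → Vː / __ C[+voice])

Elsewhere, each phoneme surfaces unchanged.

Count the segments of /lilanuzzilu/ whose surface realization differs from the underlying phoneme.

4

Segments that undergo a rule: /i/ → [iː] (rule 3); /a/ → [aː] (rule 3); /u/ → [uː] (rule 3); /i/ → [iː] (rule 3).
All other segments surface unchanged.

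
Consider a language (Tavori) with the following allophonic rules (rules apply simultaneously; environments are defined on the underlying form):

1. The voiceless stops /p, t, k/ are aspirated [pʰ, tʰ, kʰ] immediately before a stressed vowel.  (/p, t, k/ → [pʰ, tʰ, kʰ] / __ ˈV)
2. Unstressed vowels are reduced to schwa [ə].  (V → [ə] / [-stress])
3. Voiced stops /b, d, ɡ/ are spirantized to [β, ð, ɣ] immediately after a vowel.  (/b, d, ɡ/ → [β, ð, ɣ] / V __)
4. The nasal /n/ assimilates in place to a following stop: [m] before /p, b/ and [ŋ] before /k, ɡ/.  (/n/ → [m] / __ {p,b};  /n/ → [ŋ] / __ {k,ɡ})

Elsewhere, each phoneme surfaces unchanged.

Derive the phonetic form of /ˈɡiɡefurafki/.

/ɡ/ (word-initial) is in the target of rule 3 but the environment (immediately after a vowel) is not met → [ɡ].
/i/ (between /ɡ/ and /ɡ/): rule 2 targets it, but not in an unstressed syllable → unchanged [i].
/ɡ/ — between /i/ and /e/, immediately after a vowel — surfaces as [ɣ] (rule 3).
/e/ (between /ɡ/ and /f/): in an unstressed syllable, so rule 2 applies → [ə].
/f/ — not in any rule's target class → [f].
/u/ meets the environment for rule 2 (in an unstressed syllable) → [ə].
/r/ (between /u/ and /a/): no rule targets it → [r].
/a/ — between /r/ and /f/, in an unstressed syllable — surfaces as [ə] (rule 2).
/f/ — not in any rule's target class → [f].
/k/ (between /f/ and /i/) fails the environment for rule 1, so it stays [k].
/i/ (word-final) occurs in an unstressed syllable → [ə] by rule 2.

[ˈɡiɣəfərəfkə]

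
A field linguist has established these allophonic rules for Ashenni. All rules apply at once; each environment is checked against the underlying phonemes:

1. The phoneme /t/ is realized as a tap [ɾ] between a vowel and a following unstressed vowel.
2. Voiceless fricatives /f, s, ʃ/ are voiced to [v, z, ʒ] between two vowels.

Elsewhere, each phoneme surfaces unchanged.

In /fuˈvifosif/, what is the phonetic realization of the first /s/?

/s/ (between /o/ and /i/) occurs between two vowels → [z] by rule 2.

[z]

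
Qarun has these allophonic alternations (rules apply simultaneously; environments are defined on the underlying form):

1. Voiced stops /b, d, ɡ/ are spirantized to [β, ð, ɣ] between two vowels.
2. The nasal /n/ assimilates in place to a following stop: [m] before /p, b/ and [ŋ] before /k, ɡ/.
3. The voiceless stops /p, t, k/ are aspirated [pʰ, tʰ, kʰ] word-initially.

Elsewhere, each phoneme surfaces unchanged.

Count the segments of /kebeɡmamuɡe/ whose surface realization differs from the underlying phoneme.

3

Segments that undergo a rule: /k/ → [kʰ] (rule 3); /b/ → [β] (rule 1); /ɡ/ → [ɣ] (rule 1).
All other segments surface unchanged.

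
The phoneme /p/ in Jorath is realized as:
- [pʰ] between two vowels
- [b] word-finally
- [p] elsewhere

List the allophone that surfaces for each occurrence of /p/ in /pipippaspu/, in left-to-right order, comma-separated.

Occurrence 1 (position 1): no conditioning environment matches → elsewhere allophone [p].
Occurrence 2 (position 3): between two vowels → [pʰ].
Occurrence 3 (position 5): no conditioning environment matches → elsewhere allophone [p].
Occurrence 4 (position 6): no conditioning environment matches → elsewhere allophone [p].
Occurrence 5 (position 9): no conditioning environment matches → elsewhere allophone [p].

[p], [pʰ], [p], [p], [p]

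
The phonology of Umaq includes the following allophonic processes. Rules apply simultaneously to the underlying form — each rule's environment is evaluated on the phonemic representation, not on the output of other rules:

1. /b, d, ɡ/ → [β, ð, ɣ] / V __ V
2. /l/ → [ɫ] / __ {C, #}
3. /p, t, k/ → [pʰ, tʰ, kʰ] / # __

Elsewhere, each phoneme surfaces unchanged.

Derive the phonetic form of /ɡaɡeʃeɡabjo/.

/ɡ/ — word-initial; rule 1 does not apply here → [ɡ].
/a/ (between /ɡ/ and /ɡ/) is unaffected → [a].
/ɡ/ — between /a/ and /e/, between two vowels — surfaces as [ɣ] (rule 1).
/e/ — not in any rule's target class → [e].
/ʃ/ (between /e/ and /e/): no rule targets it → [ʃ].
/e/ (between /ʃ/ and /ɡ/) is unaffected → [e].
/ɡ/ — between /e/ and /a/, between two vowels — surfaces as [ɣ] (rule 1).
/a/ — not in any rule's target class → [a].
/b/ (between /a/ and /j/) is in the target of rule 1 but the environment (between two vowels) is not met → [b].
/j/ stays [j].
/o/ stays [o].

[ɡaɣeʃeɣabjo]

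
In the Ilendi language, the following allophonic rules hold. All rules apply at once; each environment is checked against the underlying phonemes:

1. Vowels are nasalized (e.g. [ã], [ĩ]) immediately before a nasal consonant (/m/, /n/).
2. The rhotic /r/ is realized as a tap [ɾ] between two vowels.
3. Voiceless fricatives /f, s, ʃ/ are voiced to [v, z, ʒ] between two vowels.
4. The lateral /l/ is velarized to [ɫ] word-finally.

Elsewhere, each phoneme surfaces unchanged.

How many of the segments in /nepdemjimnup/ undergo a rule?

Segments that undergo a rule: /e/ → [ẽ] (rule 1); /i/ → [ĩ] (rule 1).
All other segments surface unchanged.

2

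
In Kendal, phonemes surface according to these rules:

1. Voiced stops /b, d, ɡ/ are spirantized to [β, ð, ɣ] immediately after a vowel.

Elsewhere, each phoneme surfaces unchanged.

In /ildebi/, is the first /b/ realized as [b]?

No

Rule 1 applies to /b/ (between /e/ and /i/: immediately after a vowel) → [β].
The actual realization is [β], not [b].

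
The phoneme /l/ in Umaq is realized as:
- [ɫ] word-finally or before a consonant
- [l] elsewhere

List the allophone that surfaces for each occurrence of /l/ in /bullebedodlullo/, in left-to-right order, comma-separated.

[ɫ], [l], [l], [ɫ], [l]

Occurrence 1 (position 3): word-finally or before a consonant → [ɫ].
Occurrence 2 (position 4): no conditioning environment matches → elsewhere allophone [l].
Occurrence 3 (position 11): no conditioning environment matches → elsewhere allophone [l].
Occurrence 4 (position 13): word-finally or before a consonant → [ɫ].
Occurrence 5 (position 14): no conditioning environment matches → elsewhere allophone [l].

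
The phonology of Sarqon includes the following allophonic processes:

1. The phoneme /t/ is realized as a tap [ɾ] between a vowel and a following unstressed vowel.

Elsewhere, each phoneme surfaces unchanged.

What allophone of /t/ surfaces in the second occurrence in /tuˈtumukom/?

/t/ — between /u/ and /u/; rule 1 does not apply here → [t].

[t]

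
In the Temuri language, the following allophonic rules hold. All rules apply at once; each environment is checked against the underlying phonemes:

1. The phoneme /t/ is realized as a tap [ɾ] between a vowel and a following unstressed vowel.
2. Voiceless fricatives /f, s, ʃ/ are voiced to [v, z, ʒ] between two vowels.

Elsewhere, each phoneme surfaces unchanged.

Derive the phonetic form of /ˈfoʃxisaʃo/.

/f/ (word-initial) fails the environment for rule 2, so it stays [f].
/ʃ/ — between /o/ and /x/; rule 2 does not apply here → [ʃ].
Rule 2 applies to /s/ (between /i/ and /a/: between two vowels) → [z].
/ʃ/ (between /a/ and /o/) occurs between two vowels → [ʒ] by rule 2.

[ˈfoʃxizaʒo]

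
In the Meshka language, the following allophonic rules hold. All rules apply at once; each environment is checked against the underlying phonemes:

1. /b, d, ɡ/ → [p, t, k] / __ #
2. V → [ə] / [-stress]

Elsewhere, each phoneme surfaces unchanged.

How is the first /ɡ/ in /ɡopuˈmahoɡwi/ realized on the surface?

/ɡ/ (word-initial): rule 1 targets it, but not word-finally → unchanged [ɡ].

[ɡ]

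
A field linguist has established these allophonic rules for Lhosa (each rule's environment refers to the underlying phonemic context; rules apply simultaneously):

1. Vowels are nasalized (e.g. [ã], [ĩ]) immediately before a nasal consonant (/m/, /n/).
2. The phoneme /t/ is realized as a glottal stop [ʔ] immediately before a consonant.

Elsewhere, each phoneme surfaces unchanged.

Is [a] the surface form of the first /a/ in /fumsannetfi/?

/a/ — between /s/ and /n/, before a nasal consonant — surfaces as [ã] (rule 1).
The actual realization is [ã], not [a].

No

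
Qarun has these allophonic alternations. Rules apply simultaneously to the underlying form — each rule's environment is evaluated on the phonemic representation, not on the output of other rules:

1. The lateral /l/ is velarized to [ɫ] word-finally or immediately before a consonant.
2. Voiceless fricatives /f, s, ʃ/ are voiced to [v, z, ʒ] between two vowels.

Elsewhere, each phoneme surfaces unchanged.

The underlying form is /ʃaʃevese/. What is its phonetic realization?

[ʃaʒeveze]

/ʃ/ — word-initial; rule 2 does not apply here → [ʃ].
/ʃ/ (between /a/ and /e/): between two vowels, so rule 2 applies → [ʒ].
/s/ — between /e/ and /e/, between two vowels — surfaces as [z] (rule 2).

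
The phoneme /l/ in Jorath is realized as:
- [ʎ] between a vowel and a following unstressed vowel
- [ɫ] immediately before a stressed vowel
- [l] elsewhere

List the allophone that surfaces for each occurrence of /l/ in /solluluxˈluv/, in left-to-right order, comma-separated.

[l], [l], [ʎ], [ɫ]

Occurrence 1 (position 3): no conditioning environment matches → elsewhere allophone [l].
Occurrence 2 (position 4): no conditioning environment matches → elsewhere allophone [l].
Occurrence 3 (position 6): between a vowel and a following unstressed vowel → [ʎ].
Occurrence 4 (position 9): immediately before a stressed vowel → [ɫ].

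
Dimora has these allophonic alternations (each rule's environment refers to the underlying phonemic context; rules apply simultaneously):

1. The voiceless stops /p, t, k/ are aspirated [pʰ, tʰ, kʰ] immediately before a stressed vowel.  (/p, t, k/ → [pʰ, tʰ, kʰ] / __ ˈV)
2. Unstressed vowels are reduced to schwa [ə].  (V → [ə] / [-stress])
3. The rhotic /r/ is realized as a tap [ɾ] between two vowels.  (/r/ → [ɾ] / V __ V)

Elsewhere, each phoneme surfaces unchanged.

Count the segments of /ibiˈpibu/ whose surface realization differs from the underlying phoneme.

4

Segments that undergo a rule: /i/ → [ə] (rule 2); /i/ → [ə] (rule 2); /p/ → [pʰ] (rule 1); /u/ → [ə] (rule 2).
All other segments surface unchanged.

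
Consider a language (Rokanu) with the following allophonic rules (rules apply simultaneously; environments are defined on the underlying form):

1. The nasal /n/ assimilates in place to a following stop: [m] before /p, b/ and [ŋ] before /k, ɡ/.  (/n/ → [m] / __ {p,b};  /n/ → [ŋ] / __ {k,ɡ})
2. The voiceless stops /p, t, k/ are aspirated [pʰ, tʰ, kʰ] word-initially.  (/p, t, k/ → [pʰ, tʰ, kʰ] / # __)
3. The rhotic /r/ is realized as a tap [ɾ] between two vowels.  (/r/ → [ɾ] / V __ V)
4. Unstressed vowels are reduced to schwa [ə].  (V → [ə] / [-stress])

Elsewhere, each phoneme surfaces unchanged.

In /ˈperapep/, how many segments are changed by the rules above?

Segments that undergo a rule: /p/ → [pʰ] (rule 2); /r/ → [ɾ] (rule 3); /a/ → [ə] (rule 4); /e/ → [ə] (rule 4).
All other segments surface unchanged.

4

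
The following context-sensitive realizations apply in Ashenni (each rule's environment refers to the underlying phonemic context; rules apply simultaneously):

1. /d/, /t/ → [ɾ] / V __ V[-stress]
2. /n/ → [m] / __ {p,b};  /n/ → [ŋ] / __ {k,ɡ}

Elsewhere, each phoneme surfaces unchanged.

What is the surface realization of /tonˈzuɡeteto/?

/t/ (word-initial) fails the environment for rule 1, so it stays [t].
/o/ stays [o].
/n/ (between /o/ and /z/) is in the target of rule 2 but the environment (before a labial or velar stop) is not met → [n].
/z/ stays [z].
/u/ (between /z/ and /ɡ/): no rule targets it → [u].
/ɡ/ (between /u/ and /e/): no rule targets it → [ɡ].
/e/ stays [e].
/t/ (between /e/ and /e/) occurs between a vowel and a following unstressed vowel → [ɾ] by rule 1.
/e/ (between /t/ and /t/) is unaffected → [e].
/t/ meets the environment for rule 1 (between a vowel and a following unstressed vowel) → [ɾ].
/o/ — not in any rule's target class → [o].

[tonˈzuɡeɾeɾo]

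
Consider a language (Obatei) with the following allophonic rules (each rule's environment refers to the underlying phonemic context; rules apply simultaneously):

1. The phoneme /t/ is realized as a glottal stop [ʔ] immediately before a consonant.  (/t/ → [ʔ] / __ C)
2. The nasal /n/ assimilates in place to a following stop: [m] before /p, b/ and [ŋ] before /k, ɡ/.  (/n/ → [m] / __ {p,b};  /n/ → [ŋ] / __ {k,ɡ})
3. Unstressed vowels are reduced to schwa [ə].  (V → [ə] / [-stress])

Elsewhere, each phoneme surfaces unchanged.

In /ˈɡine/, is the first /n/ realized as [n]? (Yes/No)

/n/ (between /i/ and /e/) is in the target of rule 2 but the environment (before a labial or velar stop) is not met → [n].
The actual realization is [n], which matches [n].

Yes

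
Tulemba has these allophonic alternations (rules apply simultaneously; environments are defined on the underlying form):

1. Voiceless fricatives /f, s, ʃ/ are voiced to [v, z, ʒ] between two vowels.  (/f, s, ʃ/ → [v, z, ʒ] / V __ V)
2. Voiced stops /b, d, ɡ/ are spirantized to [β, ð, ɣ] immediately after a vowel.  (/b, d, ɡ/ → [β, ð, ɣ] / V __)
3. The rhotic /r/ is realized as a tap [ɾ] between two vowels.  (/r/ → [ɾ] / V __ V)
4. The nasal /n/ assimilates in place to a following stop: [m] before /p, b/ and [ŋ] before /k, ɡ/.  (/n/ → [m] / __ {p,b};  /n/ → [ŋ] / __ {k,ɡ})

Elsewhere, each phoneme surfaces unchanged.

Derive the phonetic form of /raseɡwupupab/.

/r/ (word-initial) fails the environment for rule 3, so it stays [r].
/a/ (between /r/ and /s/) is unaffected → [a].
/s/ — between /a/ and /e/, between two vowels — surfaces as [z] (rule 1).
/e/ stays [e].
/ɡ/ meets the environment for rule 2 (immediately after a vowel) → [ɣ].
/w/ — not in any rule's target class → [w].
/u/ stays [u].
/p/ stays [p].
/u/ — not in any rule's target class → [u].
/p/ stays [p].
/a/ stays [a].
/b/ (word-final): immediately after a vowel, so rule 2 applies → [β].

[razeɣwupupaβ]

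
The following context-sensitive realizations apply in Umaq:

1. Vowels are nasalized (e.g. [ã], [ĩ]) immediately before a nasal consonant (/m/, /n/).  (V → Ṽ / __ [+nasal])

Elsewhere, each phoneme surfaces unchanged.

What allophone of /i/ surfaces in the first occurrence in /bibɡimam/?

/i/ (between /b/ and /b/) is in the target of rule 1 but the environment (before a nasal consonant) is not met → [i].

[i]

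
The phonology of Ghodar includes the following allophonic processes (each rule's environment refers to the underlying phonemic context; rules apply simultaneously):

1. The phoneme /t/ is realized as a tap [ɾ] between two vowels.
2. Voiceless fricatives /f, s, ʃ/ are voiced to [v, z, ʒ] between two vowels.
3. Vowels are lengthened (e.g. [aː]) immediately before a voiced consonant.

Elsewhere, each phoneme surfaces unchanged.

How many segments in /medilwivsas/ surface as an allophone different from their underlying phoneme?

Segments that undergo a rule: /e/ → [eː] (rule 3); /i/ → [iː] (rule 3); /i/ → [iː] (rule 3).
All other segments surface unchanged.

3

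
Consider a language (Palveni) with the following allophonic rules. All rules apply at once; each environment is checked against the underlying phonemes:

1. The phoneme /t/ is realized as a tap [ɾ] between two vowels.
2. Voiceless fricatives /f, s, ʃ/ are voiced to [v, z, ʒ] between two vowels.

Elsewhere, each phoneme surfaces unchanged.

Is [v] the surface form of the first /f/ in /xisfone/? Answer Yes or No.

/f/ (between /s/ and /o/): rule 2 targets it, but not between two vowels → unchanged [f].
The actual realization is [f], not [v].

No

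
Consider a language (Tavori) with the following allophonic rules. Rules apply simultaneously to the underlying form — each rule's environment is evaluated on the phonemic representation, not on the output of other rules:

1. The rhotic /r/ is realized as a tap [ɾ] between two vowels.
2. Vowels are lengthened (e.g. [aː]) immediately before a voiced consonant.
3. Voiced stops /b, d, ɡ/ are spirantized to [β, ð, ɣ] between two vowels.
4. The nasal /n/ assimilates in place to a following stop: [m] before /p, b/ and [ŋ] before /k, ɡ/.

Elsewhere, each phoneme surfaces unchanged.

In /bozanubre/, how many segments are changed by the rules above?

Segments that undergo a rule: /o/ → [oː] (rule 2); /a/ → [aː] (rule 2); /u/ → [uː] (rule 2).
All other segments surface unchanged.

3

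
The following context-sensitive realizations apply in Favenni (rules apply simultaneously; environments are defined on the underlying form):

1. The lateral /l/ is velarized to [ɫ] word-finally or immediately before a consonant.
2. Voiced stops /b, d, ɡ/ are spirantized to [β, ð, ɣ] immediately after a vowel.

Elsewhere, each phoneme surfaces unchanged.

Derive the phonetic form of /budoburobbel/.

/b/ — word-initial; rule 2 does not apply here → [b].
Rule 2 applies to /d/ (between /u/ and /o/: immediately after a vowel) → [ð].
Rule 2 applies to /b/ (between /o/ and /u/: immediately after a vowel) → [β].
/b/ meets the environment for rule 2 (immediately after a vowel) → [β].
/b/ (between /b/ and /e/) fails the environment for rule 2, so it stays [b].
/l/ (word-final): word-finally or immediately before a consonant, so rule 1 applies → [ɫ].

[buðoβuroβbeɫ]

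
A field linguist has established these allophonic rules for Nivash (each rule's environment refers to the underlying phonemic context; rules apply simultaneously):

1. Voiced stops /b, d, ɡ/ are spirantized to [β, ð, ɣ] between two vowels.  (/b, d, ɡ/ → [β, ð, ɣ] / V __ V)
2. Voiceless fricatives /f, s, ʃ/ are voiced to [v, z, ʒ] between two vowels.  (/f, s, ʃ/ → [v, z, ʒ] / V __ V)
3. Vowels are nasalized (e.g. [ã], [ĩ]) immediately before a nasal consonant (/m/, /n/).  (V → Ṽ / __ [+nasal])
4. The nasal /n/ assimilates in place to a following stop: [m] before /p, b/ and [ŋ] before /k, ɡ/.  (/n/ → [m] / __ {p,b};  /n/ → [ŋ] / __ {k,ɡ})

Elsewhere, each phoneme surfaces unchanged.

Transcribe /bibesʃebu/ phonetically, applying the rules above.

/b/ (word-initial) is in the target of rule 1 but the environment (between two vowels) is not met → [b].
/i/ (between /b/ and /b/): rule 3 targets it, but not before a nasal consonant → unchanged [i].
/b/ (between /i/ and /e/): between two vowels, so rule 1 applies → [β].
/e/ — between /b/ and /s/; rule 3 does not apply here → [e].
/s/ (between /e/ and /ʃ/): rule 2 targets it, but not between two vowels → unchanged [s].
/ʃ/ (between /s/ and /e/): rule 2 targets it, but not between two vowels → unchanged [ʃ].
/e/ (between /ʃ/ and /b/) fails the environment for rule 3, so it stays [e].
Rule 1 applies to /b/ (between /e/ and /u/: between two vowels) → [β].
/u/ — word-final; rule 3 does not apply here → [u].

[biβesʃeβu]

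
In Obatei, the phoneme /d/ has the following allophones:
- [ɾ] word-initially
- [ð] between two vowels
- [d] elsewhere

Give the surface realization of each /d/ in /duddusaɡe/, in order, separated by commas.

Occurrence 1 (position 1): word-initially → [ɾ].
Occurrence 2 (position 3): no conditioning environment matches → elsewhere allophone [d].
Occurrence 3 (position 4): no conditioning environment matches → elsewhere allophone [d].

[ɾ], [d], [d]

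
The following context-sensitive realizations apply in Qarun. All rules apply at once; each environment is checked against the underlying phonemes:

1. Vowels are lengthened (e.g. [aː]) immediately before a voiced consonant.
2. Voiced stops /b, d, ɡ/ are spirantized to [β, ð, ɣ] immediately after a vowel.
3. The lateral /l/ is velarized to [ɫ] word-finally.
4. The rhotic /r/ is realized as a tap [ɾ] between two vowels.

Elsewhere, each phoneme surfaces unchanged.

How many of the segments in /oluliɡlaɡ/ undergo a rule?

6

Segments that undergo a rule: /o/ → [oː] (rule 1); /u/ → [uː] (rule 1); /i/ → [iː] (rule 1); /ɡ/ → [ɣ] (rule 2); /a/ → [aː] (rule 1); /ɡ/ → [ɣ] (rule 2).
All other segments surface unchanged.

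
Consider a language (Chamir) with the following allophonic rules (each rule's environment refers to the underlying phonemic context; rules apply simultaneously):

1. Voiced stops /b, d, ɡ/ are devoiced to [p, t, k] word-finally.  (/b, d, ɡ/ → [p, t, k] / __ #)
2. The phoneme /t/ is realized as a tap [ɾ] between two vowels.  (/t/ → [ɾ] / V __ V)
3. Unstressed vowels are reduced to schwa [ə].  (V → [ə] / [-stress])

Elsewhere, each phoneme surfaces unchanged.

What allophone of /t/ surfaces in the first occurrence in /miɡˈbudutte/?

[t]

/t/ (between /u/ and /t/) is in the target of rule 2 but the environment (between two vowels) is not met → [t].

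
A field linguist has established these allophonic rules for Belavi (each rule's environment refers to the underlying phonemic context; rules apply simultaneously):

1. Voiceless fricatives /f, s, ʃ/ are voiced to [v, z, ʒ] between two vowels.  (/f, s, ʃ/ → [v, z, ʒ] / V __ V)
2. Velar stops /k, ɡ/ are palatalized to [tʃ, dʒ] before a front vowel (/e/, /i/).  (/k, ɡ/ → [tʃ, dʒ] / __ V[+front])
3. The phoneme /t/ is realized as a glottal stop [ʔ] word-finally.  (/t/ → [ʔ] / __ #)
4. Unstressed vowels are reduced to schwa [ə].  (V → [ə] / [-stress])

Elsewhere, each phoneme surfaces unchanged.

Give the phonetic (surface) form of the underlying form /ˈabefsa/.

[ˈabəfsə]

/a/ (word-initial) fails the environment for rule 4, so it stays [a].
/b/ — not in any rule's target class → [b].
/e/ (between /b/ and /f/): in an unstressed syllable, so rule 4 applies → [ə].
/f/ (between /e/ and /s/) fails the environment for rule 1, so it stays [f].
/s/ (between /f/ and /a/) fails the environment for rule 1, so it stays [s].
/a/ (word-final) occurs in an unstressed syllable → [ə] by rule 4.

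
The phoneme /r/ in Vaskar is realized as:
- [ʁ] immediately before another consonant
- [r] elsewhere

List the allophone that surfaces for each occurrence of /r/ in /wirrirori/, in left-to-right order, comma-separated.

Occurrence 1 (position 3): immediately before another consonant → [ʁ].
Occurrence 2 (position 4): no conditioning environment matches → elsewhere allophone [r].
Occurrence 3 (position 6): no conditioning environment matches → elsewhere allophone [r].
Occurrence 4 (position 8): no conditioning environment matches → elsewhere allophone [r].

[ʁ], [r], [r], [r]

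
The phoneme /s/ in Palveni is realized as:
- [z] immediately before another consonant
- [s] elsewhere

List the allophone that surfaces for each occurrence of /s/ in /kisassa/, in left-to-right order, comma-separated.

[s], [z], [s]

Occurrence 1 (position 3): no conditioning environment matches → elsewhere allophone [s].
Occurrence 2 (position 5): immediately before another consonant → [z].
Occurrence 3 (position 6): no conditioning environment matches → elsewhere allophone [s].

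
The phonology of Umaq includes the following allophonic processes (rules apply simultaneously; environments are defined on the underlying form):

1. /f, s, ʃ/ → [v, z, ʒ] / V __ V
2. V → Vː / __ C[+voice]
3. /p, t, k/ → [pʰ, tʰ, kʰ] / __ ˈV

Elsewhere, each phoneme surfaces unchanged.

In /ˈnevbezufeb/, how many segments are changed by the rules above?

Segments that undergo a rule: /e/ → [eː] (rule 2); /e/ → [eː] (rule 2); /f/ → [v] (rule 1); /e/ → [eː] (rule 2).
All other segments surface unchanged.

4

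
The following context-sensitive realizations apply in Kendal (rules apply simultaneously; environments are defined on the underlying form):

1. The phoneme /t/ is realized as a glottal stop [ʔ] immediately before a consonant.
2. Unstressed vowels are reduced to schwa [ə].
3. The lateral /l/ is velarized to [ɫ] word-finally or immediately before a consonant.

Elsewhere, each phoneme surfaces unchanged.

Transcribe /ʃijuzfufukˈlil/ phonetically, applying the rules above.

/ʃ/ (word-initial): no rule targets it → [ʃ].
/i/ — between /ʃ/ and /j/, in an unstressed syllable — surfaces as [ə] (rule 2).
/j/ (between /i/ and /u/) is unaffected → [j].
/u/ (between /j/ and /z/) occurs in an unstressed syllable → [ə] by rule 2.
/z/ stays [z].
/f/ (between /z/ and /u/): no rule targets it → [f].
/u/ meets the environment for rule 2 (in an unstressed syllable) → [ə].
/f/ (between /u/ and /u/): no rule targets it → [f].
/u/ — between /f/ and /k/, in an unstressed syllable — surfaces as [ə] (rule 2).
/k/ — not in any rule's target class → [k].
/l/ (between /k/ and /i/): rule 3 targets it, but not word-finally or immediately before a consonant → unchanged [l].
/i/ (between /l/ and /l/) fails the environment for rule 2, so it stays [i].
/l/ meets the environment for rule 3 (word-finally or immediately before a consonant) → [ɫ].

[ʃəjəzfəfəkˈliɫ]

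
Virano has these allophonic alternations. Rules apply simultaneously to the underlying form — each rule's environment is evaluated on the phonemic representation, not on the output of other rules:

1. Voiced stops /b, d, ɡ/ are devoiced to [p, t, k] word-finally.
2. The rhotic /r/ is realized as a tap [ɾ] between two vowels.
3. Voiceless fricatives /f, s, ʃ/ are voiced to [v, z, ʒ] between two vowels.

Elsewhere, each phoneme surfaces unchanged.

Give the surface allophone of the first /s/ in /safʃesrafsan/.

[s]

/s/ (word-initial): rule 3 targets it, but not between two vowels → unchanged [s].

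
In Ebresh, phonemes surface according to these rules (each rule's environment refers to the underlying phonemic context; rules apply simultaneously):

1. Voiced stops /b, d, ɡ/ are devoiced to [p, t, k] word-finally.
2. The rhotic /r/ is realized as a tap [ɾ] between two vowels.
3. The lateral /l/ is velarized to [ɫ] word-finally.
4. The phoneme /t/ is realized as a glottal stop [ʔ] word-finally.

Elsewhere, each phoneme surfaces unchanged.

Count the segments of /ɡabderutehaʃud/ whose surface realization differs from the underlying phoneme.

Segments that undergo a rule: /r/ → [ɾ] (rule 2); /d/ → [t] (rule 1).
All other segments surface unchanged.

2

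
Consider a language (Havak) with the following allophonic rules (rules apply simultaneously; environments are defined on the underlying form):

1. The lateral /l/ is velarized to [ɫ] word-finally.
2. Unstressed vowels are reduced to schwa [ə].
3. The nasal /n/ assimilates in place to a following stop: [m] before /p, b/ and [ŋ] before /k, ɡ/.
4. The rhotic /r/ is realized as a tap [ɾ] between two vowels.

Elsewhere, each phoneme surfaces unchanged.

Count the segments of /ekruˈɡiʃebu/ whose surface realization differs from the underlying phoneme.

4

Segments that undergo a rule: /e/ → [ə] (rule 2); /u/ → [ə] (rule 2); /e/ → [ə] (rule 2); /u/ → [ə] (rule 2).
All other segments surface unchanged.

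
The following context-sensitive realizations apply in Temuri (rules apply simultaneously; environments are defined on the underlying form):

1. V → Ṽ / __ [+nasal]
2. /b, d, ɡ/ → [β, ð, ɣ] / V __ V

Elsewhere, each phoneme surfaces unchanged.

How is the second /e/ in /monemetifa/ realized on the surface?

/e/ — between /m/ and /t/; rule 1 does not apply here → [e].

[e]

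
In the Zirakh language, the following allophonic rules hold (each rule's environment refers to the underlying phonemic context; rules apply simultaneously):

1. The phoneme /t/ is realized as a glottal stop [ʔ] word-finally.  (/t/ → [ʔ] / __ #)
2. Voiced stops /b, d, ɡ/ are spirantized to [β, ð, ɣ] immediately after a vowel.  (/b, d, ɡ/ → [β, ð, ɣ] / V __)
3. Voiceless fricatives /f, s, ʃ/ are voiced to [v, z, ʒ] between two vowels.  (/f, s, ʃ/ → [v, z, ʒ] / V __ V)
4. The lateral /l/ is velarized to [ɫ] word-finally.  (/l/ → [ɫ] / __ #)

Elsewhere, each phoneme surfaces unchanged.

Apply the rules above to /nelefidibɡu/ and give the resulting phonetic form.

/n/ (word-initial) is unaffected → [n].
/e/ (between /n/ and /l/) is unaffected → [e].
/l/ (between /e/ and /e/) fails the environment for rule 4, so it stays [l].
/e/ — not in any rule's target class → [e].
/f/ — between /e/ and /i/, between two vowels — surfaces as [v] (rule 3).
/i/ (between /f/ and /d/): no rule targets it → [i].
Rule 2 applies to /d/ (between /i/ and /i/: immediately after a vowel) → [ð].
/i/ stays [i].
/b/ meets the environment for rule 2 (immediately after a vowel) → [β].
/ɡ/ (between /b/ and /u/): rule 2 targets it, but not immediately after a vowel → unchanged [ɡ].
/u/ — not in any rule's target class → [u].

[neleviðiβɡu]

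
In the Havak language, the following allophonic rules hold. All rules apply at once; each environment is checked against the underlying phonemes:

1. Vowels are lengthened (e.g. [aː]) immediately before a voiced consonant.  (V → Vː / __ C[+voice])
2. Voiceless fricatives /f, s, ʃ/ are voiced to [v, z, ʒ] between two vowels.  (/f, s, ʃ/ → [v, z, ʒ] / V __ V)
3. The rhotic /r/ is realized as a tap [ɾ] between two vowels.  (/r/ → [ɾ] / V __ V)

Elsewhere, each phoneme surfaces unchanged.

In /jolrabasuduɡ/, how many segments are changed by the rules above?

5

Segments that undergo a rule: /o/ → [oː] (rule 1); /a/ → [aː] (rule 1); /s/ → [z] (rule 2); /u/ → [uː] (rule 1); /u/ → [uː] (rule 1).
All other segments surface unchanged.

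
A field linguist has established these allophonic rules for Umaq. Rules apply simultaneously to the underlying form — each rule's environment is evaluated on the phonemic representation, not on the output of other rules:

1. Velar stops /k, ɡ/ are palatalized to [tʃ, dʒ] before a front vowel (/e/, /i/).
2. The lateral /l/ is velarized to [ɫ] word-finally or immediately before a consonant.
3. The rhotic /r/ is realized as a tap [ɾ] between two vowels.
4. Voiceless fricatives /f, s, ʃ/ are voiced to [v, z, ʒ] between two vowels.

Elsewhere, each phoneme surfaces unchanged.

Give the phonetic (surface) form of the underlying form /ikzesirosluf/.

[ikzeziɾosluf]

/k/ (between /i/ and /z/): rule 1 targets it, but not before a front vowel → unchanged [k].
/s/ meets the environment for rule 4 (between two vowels) → [z].
Rule 3 applies to /r/ (between /i/ and /o/: between two vowels) → [ɾ].
/s/ (between /o/ and /l/): rule 4 targets it, but not between two vowels → unchanged [s].
/l/ (between /s/ and /u/) fails the environment for rule 2, so it stays [l].
/f/ (word-final) fails the environment for rule 4, so it stays [f].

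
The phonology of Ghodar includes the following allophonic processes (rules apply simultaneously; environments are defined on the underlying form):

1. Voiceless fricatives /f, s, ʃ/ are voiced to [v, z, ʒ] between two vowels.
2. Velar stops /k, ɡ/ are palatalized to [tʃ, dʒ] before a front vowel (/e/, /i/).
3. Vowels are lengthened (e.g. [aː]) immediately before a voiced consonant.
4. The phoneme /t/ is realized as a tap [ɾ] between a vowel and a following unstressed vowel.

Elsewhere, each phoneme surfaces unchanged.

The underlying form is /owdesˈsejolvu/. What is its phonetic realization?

Rule 3 applies to /o/ (word-initial: before a voiced consonant) → [oː].
/w/ (between /o/ and /d/): no rule targets it → [w].
/d/ — not in any rule's target class → [d].
/e/ (between /d/ and /s/): rule 3 targets it, but not before a voiced consonant → unchanged [e].
/s/ (between /e/ and /s/) is in the target of rule 1 but the environment (between two vowels) is not met → [s].
/s/ (between /s/ and /e/) fails the environment for rule 1, so it stays [s].
/e/ (between /s/ and /j/): before a voiced consonant, so rule 3 applies → [eː].
/j/ — not in any rule's target class → [j].
/o/ (between /j/ and /l/): before a voiced consonant, so rule 3 applies → [oː].
/l/ — not in any rule's target class → [l].
/v/ (between /l/ and /u/): no rule targets it → [v].
/u/ (word-final): rule 3 targets it, but not before a voiced consonant → unchanged [u].

[oːwdesˈseːjoːlvu]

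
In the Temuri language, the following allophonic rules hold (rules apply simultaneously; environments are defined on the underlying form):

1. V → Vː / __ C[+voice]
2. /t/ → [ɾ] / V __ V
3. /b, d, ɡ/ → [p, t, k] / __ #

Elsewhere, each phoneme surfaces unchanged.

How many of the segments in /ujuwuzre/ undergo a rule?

Segments that undergo a rule: /u/ → [uː] (rule 1); /u/ → [uː] (rule 1); /u/ → [uː] (rule 1).
All other segments surface unchanged.

3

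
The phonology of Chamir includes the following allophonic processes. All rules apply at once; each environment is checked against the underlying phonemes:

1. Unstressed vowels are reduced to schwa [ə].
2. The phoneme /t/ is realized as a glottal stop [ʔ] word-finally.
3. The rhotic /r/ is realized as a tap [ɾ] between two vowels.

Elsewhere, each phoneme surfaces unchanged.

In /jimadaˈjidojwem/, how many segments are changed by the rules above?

5

Segments that undergo a rule: /i/ → [ə] (rule 1); /a/ → [ə] (rule 1); /a/ → [ə] (rule 1); /o/ → [ə] (rule 1); /e/ → [ə] (rule 1).
All other segments surface unchanged.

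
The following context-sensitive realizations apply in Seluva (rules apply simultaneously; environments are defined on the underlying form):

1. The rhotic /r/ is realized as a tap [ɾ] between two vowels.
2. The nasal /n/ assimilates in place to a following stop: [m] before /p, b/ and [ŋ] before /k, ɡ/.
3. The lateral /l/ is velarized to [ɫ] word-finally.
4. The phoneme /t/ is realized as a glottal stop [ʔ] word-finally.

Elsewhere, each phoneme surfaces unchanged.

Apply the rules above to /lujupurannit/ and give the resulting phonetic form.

/l/ — word-initial; rule 3 does not apply here → [l].
/u/ (between /l/ and /j/): no rule targets it → [u].
/j/ stays [j].
/u/ (between /j/ and /p/): no rule targets it → [u].
/p/ (between /u/ and /u/) is unaffected → [p].
/u/ (between /p/ and /r/): no rule targets it → [u].
/r/ — between /u/ and /a/, between two vowels — surfaces as [ɾ] (rule 1).
/a/ (between /r/ and /n/): no rule targets it → [a].
/n/ (between /a/ and /n/) is in the target of rule 2 but the environment (before a labial or velar stop) is not met → [n].
/n/ (between /n/ and /i/) is in the target of rule 2 but the environment (before a labial or velar stop) is not met → [n].
/i/ (between /n/ and /t/) is unaffected → [i].
/t/ meets the environment for rule 4 (word-finally) → [ʔ].

[lujupuɾanniʔ]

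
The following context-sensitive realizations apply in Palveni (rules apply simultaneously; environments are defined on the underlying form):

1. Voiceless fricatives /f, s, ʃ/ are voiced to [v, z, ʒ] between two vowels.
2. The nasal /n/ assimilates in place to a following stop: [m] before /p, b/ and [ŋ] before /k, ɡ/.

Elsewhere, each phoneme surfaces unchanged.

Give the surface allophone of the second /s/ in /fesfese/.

[z]

/s/ (between /e/ and /e/) occurs between two vowels → [z] by rule 1.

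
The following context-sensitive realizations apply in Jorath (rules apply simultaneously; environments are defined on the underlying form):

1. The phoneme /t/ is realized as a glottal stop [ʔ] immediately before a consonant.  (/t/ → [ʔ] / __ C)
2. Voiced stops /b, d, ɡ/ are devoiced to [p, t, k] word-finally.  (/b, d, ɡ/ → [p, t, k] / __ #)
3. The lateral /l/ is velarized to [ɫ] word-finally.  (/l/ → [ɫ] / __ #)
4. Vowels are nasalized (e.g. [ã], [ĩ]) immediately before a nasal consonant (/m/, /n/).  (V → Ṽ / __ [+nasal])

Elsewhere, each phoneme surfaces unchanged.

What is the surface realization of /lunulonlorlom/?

/l/ (word-initial) is in the target of rule 3 but the environment (word-finally) is not met → [l].
/u/ — between /l/ and /n/, before a nasal consonant — surfaces as [ũ] (rule 4).
/u/ — between /n/ and /l/; rule 4 does not apply here → [u].
/l/ — between /u/ and /o/; rule 3 does not apply here → [l].
/o/ meets the environment for rule 4 (before a nasal consonant) → [õ].
/l/ — between /n/ and /o/; rule 3 does not apply here → [l].
/o/ (between /l/ and /r/) is in the target of rule 4 but the environment (before a nasal consonant) is not met → [o].
/l/ (between /r/ and /o/) is in the target of rule 3 but the environment (word-finally) is not met → [l].
/o/ meets the environment for rule 4 (before a nasal consonant) → [õ].

[lũnulõnlorlõm]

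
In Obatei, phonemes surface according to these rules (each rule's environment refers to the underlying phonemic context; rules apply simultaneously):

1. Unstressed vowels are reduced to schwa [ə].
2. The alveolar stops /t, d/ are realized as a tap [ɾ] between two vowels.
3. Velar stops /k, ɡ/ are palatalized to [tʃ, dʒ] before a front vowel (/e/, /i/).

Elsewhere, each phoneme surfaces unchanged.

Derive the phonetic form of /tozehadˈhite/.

/t/ (word-initial) is in the target of rule 2 but the environment (between two vowels) is not met → [t].
/o/ — between /t/ and /z/, in an unstressed syllable — surfaces as [ə] (rule 1).
/e/ (between /z/ and /h/) occurs in an unstressed syllable → [ə] by rule 1.
/a/ — between /h/ and /d/, in an unstressed syllable — surfaces as [ə] (rule 1).
/d/ — between /a/ and /h/; rule 2 does not apply here → [d].
/i/ (between /h/ and /t/) fails the environment for rule 1, so it stays [i].
/t/ — between /i/ and /e/, between two vowels — surfaces as [ɾ] (rule 2).
Rule 1 applies to /e/ (word-final: in an unstressed syllable) → [ə].

[təzəhədˈhiɾə]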